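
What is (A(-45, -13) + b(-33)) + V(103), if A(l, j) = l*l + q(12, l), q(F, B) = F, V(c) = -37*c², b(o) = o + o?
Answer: -390562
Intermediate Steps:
b(o) = 2*o
A(l, j) = 12 + l² (A(l, j) = l*l + 12 = l² + 12 = 12 + l²)
(A(-45, -13) + b(-33)) + V(103) = ((12 + (-45)²) + 2*(-33)) - 37*103² = ((12 + 2025) - 66) - 37*10609 = (2037 - 66) - 392533 = 1971 - 392533 = -390562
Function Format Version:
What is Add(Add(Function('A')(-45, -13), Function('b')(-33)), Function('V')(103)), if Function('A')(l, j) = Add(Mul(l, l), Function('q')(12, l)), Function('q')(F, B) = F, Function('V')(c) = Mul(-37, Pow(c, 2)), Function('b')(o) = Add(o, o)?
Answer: -390562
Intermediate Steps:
Function('b')(o) = Mul(2, o)
Function('A')(l, j) = Add(12, Pow(l, 2)) (Function('A')(l, j) = Add(Mul(l, l), 12) = Add(Pow(l, 2), 12) = Add(12, Pow(l, 2)))
Add(Add(Function('A')(-45, -13), Function('b')(-33)), Function('V')(103)) = Add(Add(Add(12, Pow(-45, 2)), Mul(2, -33)), Mul(-37, Pow(103, 2))) = Add(Add(Add(12, 2025), -66), Mul(-37, 10609)) = Add(Add(2037, -66), -392533) = Add(1971, -392533) = -390562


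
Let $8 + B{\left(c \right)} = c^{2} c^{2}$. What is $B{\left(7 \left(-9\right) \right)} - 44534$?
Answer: $15708419$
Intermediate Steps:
$B{\left(c \right)} = -8 + c^{4}$ ($B{\left(c \right)} = -8 + c^{2} c^{2} = -8 + c^{4}$)
$B{\left(7 \left(-9\right) \right)} - 44534 = \left(-8 + \left(7 \left(-9\right)\right)^{4}\right) - 44534 = \left(-8 + \left(-63\right)^{4}\right) - 44534 = \left(-8 + 15752961\right) - 44534 = 15752953 - 44534 = 15708419$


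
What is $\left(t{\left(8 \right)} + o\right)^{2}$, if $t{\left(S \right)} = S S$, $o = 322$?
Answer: $148996$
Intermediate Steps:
$t{\left(S \right)} = S^{2}$
$\left(t{\left(8 \right)} + o\right)^{2} = \left(8^{2} + 322\right)^{2} = \left(64 + 322\right)^{2} = 386^{2} = 148996$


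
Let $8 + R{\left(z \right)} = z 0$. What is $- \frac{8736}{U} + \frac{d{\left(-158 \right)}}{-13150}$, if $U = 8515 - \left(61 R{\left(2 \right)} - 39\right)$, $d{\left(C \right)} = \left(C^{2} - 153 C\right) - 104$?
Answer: $- \frac{46520319}{9908525} \approx -4.695$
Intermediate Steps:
$R{\left(z \right)} = -8$ ($R{\left(z \right)} = -8 + z 0 = -8 + 0 = -8$)
$d{\left(C \right)} = -104 + C^{2} - 153 C$
$U = 9042$ ($U = 8515 - \left(61 \left(-8\right) - 39\right) = 8515 - \left(-488 - 39\right) = 8515 - -527 = 8515 + 527 = 9042$)
$- \frac{8736}{U} + \frac{d{\left(-158 \right)}}{-13150} = - \frac{8736}{9042} + \frac{-104 + \left(-158\right)^{2} - -24174}{-13150} = \left(-8736\right) \frac{1}{9042} + \left(-104 + 24964 + 24174\right) \left(- \frac{1}{13150}\right) = - \frac{1456}{1507} + 49034 \left(- \frac{1}{13150}\right) = - \frac{1456}{1507} - \frac{24517}{6575} = - \frac{46520319}{9908525}$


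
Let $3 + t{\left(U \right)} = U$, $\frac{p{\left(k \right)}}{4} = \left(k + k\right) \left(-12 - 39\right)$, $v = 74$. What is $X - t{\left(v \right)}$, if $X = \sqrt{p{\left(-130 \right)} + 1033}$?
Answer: $-71 + \sqrt{54073} \approx 161.54$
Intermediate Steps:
$p{\left(k \right)} = - 408 k$ ($p{\left(k \right)} = 4 \left(k + k\right) \left(-12 - 39\right) = 4 \cdot 2 k \left(-51\right) = 4 \left(- 102 k\right) = - 408 k$)
$X = \sqrt{54073}$ ($X = \sqrt{\left(-408\right) \left(-130\right) + 1033} = \sqrt{53040 + 1033} = \sqrt{54073} \approx 232.54$)
$t{\left(U \right)} = -3 + U$
$X - t{\left(v \right)} = \sqrt{54073} - \left(-3 + 74\right) = \sqrt{54073} - 71 = -71 + \sqrt{54073}$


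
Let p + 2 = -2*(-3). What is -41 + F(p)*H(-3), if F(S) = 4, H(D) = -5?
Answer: -61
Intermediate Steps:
p = 4 (p = -2 - 2*(-3) = -2 + 6 = 4)
-41 + F(p)*H(-3) = -41 + 4*(-5) = -41 - 20 = -61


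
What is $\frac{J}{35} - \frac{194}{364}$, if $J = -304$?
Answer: $- \frac{8389}{910} \approx -9.2187$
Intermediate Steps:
$\frac{J}{35} - \frac{194}{364} = - \frac{304}{35} - \frac{194}{364} = \left(-304\right) \frac{1}{35} - \frac{97}{182} = - \frac{304}{35} - \frac{97}{182} = - \frac{8389}{910}$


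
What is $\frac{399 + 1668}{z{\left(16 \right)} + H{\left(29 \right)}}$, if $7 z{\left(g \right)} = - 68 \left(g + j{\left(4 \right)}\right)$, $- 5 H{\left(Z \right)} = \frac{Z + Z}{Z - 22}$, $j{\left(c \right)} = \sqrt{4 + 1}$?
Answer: $- \frac{198876405}{14825002} + \frac{6149325 \sqrt{5}}{7412501} \approx -11.56$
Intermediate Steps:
$j{\left(c \right)} = \sqrt{5}$
$H{\left(Z \right)} = - \frac{2 Z}{5 \left(-22 + Z\right)}$ ($H{\left(Z \right)} = - \frac{\left(Z + Z\right) \frac{1}{Z - 22}}{5} = - \frac{2 Z \frac{1}{-22 + Z}}{5} = - \frac{2 Z}{5 \left(-22 + Z\right)}$)
$z{\left(g \right)} = - \frac{68 g}{7} - \frac{68 \sqrt{5}}{7}$ ($z{\left(g \right)} = \frac{\left(-68\right) \left(g + \sqrt{5}\right)}{7} = \frac{- 68 g - 68 \sqrt{5}}{7} = - \frac{68 g}{7} - \frac{68 \sqrt{5}}{7}$)
$\frac{399 + 1668}{z{\left(16 \right)} + H{\left(29 \right)}} = \frac{399 + 1668}{\left(\left(- \frac{68}{7}\right) 16 - \frac{68 \sqrt{5}}{7}\right) - \frac{58}{-110 + 5 \cdot 29}} = \frac{2067}{\left(- \frac{1088}{7} - \frac{68 \sqrt{5}}{7}\right) - \frac{58}{-110 + 145}} = \frac{2067}{\left(- \frac{1088}{7} - \frac{68 \sqrt{5}}{7}\right) - \frac{58}{35}} = \frac{2067}{- \frac{5498}{35} - \frac{68 \sqrt{5}}{7}}$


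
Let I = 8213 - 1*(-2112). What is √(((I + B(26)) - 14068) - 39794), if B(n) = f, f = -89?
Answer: I*√43626 ≈ 208.87*I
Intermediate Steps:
I = 10325 (I = 8213 + 2112 = 10325)
B(n) = -89
√(((I + B(26)) - 14068) - 39794) = √(((10325 - 89) - 14068) - 39794) = √((10236 - 14068) - 39794) = √(-3832 - 39794) = √(-43626) = I*√43626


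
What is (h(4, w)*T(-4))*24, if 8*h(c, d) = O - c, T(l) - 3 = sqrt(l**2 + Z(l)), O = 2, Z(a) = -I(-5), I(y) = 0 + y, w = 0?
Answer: -18 - 6*sqrt(21) ≈ -45.495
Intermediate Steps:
I(y) = y
Z(a) = 5 (Z(a) = -1*(-5) = 5)
T(l) = 3 + sqrt(5 + l**2) (T(l) = 3 + sqrt(l**2 + 5) = 3 + sqrt(5 + l**2))
h(c, d) = 1/4 - c/8 (h(c, d) = (2 - c)/8 = 1/4 - c/8)
(h(4, w)*T(-4))*24 = ((1/4 - 1/8*4)*(3 + sqrt(5 + (-4)**2)))*24 = ((1/4 - 1/2)*(3 + sqrt(5 + 16)))*24 = -(3 + sqrt(21))/4*24 = (-3/4 - sqrt(21)/4)*24 = -18 - 6*sqrt(21)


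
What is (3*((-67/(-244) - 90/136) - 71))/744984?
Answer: -148057/515032272 ≈ -0.00028747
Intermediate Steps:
(3*((-67/(-244) - 90/136) - 71))/744984 = (3*((-67*(-1/244) - 90*1/136) - 71))*(1/744984) = (3*((67/244 - 45/68) - 71))*(1/744984) = (3*(-803/2074 - 71))*(1/744984) = (3*(-148057/2074))*(1/744984) = -444171/2074*1/744984 = -148057/515032272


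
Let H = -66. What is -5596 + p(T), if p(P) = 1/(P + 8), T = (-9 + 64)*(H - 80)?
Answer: -44891113/8022 ≈ -5596.0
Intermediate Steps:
T = -8030 (T = (-9 + 64)*(-66 - 80) = 55*(-146) = -8030)
p(P) = 1/(8 + P)
-5596 + p(T) = -5596 + 1/(8 - 8030) = -5596 + 1/(-8022) = -5596 - 1/8022 = -44891113/8022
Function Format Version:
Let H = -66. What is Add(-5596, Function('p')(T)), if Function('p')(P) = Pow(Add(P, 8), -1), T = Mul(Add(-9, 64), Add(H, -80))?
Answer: Rational(-44891113, 8022) ≈ -5596.0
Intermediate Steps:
T = -8030 (T = Mul(Add(-9, 64), Add(-66, -80)) = Mul(55, -146) = -8030)
Function('p')(P) = Pow(Add(8, P), -1)
Add(-5596, Function('p')(T)) = Add(-5596, Pow(Add(8, -8030), -1)) = Add(-5596, Pow(-8022, -1)) = Add(-5596, Rational(-1, 8022)) = Rational(-44891113, 8022)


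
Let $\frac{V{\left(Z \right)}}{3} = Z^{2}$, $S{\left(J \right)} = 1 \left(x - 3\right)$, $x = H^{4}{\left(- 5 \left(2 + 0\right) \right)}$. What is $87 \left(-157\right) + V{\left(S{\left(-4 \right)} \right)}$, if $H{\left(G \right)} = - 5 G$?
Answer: $117187387486368$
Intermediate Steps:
$x = 6250000$ ($x = \left(- 5 \left(- 5 \left(2 + 0\right)\right)\right)^{4} = \left(- 5 \left(\left(-5\right) 2\right)\right)^{4} = \left(\left(-5\right) \left(-10\right)\right)^{4} = 50^{4} = 6250000$)
$S{\left(J \right)} = 6249997$ ($S{\left(J \right)} = 1 \left(6250000 - 3\right) = 1 \cdot 6249997 = 6249997$)
$V{\left(Z \right)} = 3 Z^{2}$
$87 \left(-157\right) + V{\left(S{\left(-4 \right)} \right)} = 87 \left(-157\right) + 3 \cdot 6249997^{2} = -13659 + 3 \cdot 39062462500009 = -13659 + 117187387500027 = 117187387486368$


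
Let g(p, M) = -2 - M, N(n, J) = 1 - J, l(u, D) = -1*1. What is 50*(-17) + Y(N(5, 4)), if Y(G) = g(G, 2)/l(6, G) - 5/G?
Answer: -2533/3 ≈ -844.33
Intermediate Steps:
l(u, D) = -1
Y(G) = 4 - 5/G (Y(G) = (-2 - 1*2)/(-1) - 5/G = (-2 - 2)*(-1) - 5/G = -4*(-1) - 5/G = 4 - 5/G)
50*(-17) + Y(N(5, 4)) = 50*(-17) + (4 - 5/(1 - 1*4)) = -850 + (4 - 5/(1 - 4)) = -850 + (4 - 5/(-3)) = -850 + (4 - 5*(-⅓)) = -850 + (4 + 5/3) = -850 + 17/3 = -2533/3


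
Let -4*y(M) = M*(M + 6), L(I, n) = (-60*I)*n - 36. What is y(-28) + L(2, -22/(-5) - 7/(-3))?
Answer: -998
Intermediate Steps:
L(I, n) = -36 - 60*I*n (L(I, n) = -60*I*n - 36 = -36 - 60*I*n)
y(M) = -M*(6 + M)/4 (y(M) = -M*(M + 6)/4 = -M*(6 + M)/4)
y(-28) + L(2, -22/(-5) - 7/(-3)) = -¼*(-28)*(6 - 28) + (-36 - 60*2*(-22/(-5) - 7/(-3))) = -¼*(-28)*(-22) + (-36 - 60*2*(-22*(-⅕) - 7*(-⅓))) = -154 + (-36 - 60*2*(22/5 + 7/3)) = -154 + (-36 - 60*2*101/15) = -154 + (-36 - 808) = -154 - 844 = -998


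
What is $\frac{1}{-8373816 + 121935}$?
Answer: $- \frac{1}{8251881} \approx -1.2118 \cdot 10^{-7}$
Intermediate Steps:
$\frac{1}{-8373816 + 121935} = \frac{1}{-8251881} = - \frac{1}{8251881}$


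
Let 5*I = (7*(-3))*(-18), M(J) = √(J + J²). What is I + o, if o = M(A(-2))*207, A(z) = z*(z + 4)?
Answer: 378/5 + 414*√3 ≈ 792.67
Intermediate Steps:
A(z) = z*(4 + z)
I = 378/5 (I = ((7*(-3))*(-18))/5 = (-21*(-18))/5 = (⅕)*378 = 378/5 ≈ 75.600)
o = 414*√3 (o = √((-2*(4 - 2))*(1 - 2*(4 - 2)))*207 = √((-2*2)*(1 - 2*2))*207 = √(-4*(1 - 4))*207 = √(-4*(-3))*207 = √12*207 = (2*√3)*207 = 414*√3 ≈ 717.07)
I + o = 378/5 + 414*√3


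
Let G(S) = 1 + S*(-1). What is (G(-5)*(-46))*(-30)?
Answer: 8280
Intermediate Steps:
G(S) = 1 - S
(G(-5)*(-46))*(-30) = ((1 - 1*(-5))*(-46))*(-30) = ((1 + 5)*(-46))*(-30) = (6*(-46))*(-30) = -276*(-30) = 8280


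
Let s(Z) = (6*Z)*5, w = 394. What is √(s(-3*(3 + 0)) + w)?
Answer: 2*√31 ≈ 11.136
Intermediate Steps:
s(Z) = 30*Z
√(s(-3*(3 + 0)) + w) = √(30*(-3*(3 + 0)) + 394) = √(30*(-3*3) + 394) = √(30*(-9) + 394) = √(-270 + 394) = √124 = 2*√31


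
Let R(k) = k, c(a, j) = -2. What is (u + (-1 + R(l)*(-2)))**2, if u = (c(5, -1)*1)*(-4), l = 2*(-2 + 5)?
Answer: 25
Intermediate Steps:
l = 6 (l = 2*3 = 6)
u = 8 (u = -2*1*(-4) = -2*(-4) = 8)
(u + (-1 + R(l)*(-2)))**2 = (8 + (-1 + 6*(-2)))**2 = (8 + (-1 - 12))**2 = (8 - 13)**2 = (-5)**2 = 25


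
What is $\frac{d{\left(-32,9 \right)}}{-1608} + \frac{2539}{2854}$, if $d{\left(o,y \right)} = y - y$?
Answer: $\frac{2539}{2854} \approx 0.88963$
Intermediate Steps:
$d{\left(o,y \right)} = 0$
$\frac{d{\left(-32,9 \right)}}{-1608} + \frac{2539}{2854} = \frac{0}{-1608} + \frac{2539}{2854} = 0 \left(- \frac{1}{1608}\right) + 2539 \cdot \frac{1}{2854} = 0 + \frac{2539}{2854} = \frac{2539}{2854}$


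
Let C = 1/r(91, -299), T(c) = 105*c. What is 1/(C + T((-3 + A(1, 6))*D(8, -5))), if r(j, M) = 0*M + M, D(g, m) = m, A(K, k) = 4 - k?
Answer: 299/784874 ≈ 0.00038095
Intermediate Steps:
r(j, M) = M (r(j, M) = 0 + M = M)
C = -1/299 (C = 1/(-299) = -1/299 ≈ -0.0033445)
1/(C + T((-3 + A(1, 6))*D(8, -5))) = 1/(-1/299 + 105*((-3 + (4 - 1*6))*(-5))) = 1/(-1/299 + 105*((-3 + (4 - 6))*(-5))) = 1/(-1/299 + 105*((-3 - 2)*(-5))) = 1/(-1/299 + 105*(-5*(-5))) = 1/(-1/299 + 105*25) = 1/(-1/299 + 2625) = 1/(784874/299) = 299/784874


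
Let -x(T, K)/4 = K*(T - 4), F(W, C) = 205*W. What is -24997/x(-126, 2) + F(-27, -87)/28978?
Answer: -365059733/15068560 ≈ -24.227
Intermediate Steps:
x(T, K) = -4*K*(-4 + T) (x(T, K) = -4*K*(T - 4) = -4*K*(-4 + T))
-24997/x(-126, 2) + F(-27, -87)/28978 = -24997*1/(8*(4 - 1*(-126))) + (205*(-27))/28978 = -24997*1/(8*(4 + 126)) - 5535*1/28978 = -24997/(4*2*130) - 5535/28978 = -24997/1040 - 5535/28978 = -365059733/15068560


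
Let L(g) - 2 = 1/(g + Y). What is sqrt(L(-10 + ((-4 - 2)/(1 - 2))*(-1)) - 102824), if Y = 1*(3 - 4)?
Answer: 5*I*sqrt(1188623)/17 ≈ 320.66*I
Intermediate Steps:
Y = -1 (Y = 1*(-1) = -1)
L(g) = 2 + 1/(-1 + g) (L(g) = 2 + 1/(g - 1) = 2 + 1/(-1 + g))
sqrt(L(-10 + ((-4 - 2)/(1 - 2))*(-1)) - 102824) = sqrt((-1 + 2*(-10 + ((-4 - 2)/(1 - 2))*(-1)))/(-1 + (-10 + ((-4 - 2)/(1 - 2))*(-1))) - 102824) = sqrt((-1 + 2*(-10 - 6/(-1)*(-1)))/(-1 + (-10 - 6/(-1)*(-1))) - 102824) = sqrt((-1 + 2*(-10 - 6*(-1)*(-1)))/(-1 + (-10 - 6*(-1)*(-1))) - 102824) = sqrt((-1 + 2*(-10 + 6*(-1)))/(-1 + (-10 + 6*(-1))) - 102824) = sqrt((-1 + 2*(-10 - 6))/(-1 + (-10 - 6)) - 102824) = sqrt((-1 + 2*(-16))/(-1 - 16) - 102824) = sqrt((-1 - 32)/(-17) - 102824) = sqrt(-1/17*(-33) - 102824) = sqrt(33/17 - 102824) = sqrt(-1747975/17) = 5*I*sqrt(1188623)/17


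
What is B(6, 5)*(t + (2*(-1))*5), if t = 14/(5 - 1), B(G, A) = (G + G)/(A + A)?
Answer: -39/5 ≈ -7.8000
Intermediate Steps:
B(G, A) = G/A (B(G, A) = (2*G)/((2*A)) = (2*G)*(1/(2*A)) = G/A)
t = 7/2 (t = 14/4 = 14*(¼) = 7/2 ≈ 3.5000)
B(6, 5)*(t + (2*(-1))*5) = (6/5)*(7/2 + (2*(-1))*5) = (6*(⅕))*(7/2 - 2*5) = 6*(7/2 - 10)/5 = (6/5)*(-13/2) = -39/5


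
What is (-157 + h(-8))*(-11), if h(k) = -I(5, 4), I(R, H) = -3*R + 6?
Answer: 1628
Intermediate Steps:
I(R, H) = 6 - 3*R
h(k) = 9 (h(k) = -(6 - 3*5) = -(6 - 15) = -1*(-9) = 9)
(-157 + h(-8))*(-11) = (-157 + 9)*(-11) = -148*(-11) = 1628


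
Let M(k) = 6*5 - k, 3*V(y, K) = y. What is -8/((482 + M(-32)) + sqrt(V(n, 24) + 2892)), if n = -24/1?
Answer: -1088/73263 + 4*sqrt(721)/73263 ≈ -0.013385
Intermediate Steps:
n = -24 (n = -24*1 = -24)
V(y, K) = y/3
M(k) = 30 - k
-8/((482 + M(-32)) + sqrt(V(n, 24) + 2892)) = -8/((482 + (30 - 1*(-32))) + sqrt((1/3)*(-24) + 2892)) = -8/((482 + (30 + 32)) + sqrt(-8 + 2892)) = -8/((482 + 62) + sqrt(2884)) = -8/(544 + 2*sqrt(721))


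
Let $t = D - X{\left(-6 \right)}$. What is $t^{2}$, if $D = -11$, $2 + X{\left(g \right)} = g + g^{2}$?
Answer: $1521$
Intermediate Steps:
$X{\left(g \right)} = -2 + g + g^{2}$ ($X{\left(g \right)} = -2 + \left(g + g^{2}\right) = -2 + g + g^{2}$)
$t = -39$ ($t = -11 - \left(-2 - 6 + \left(-6\right)^{2}\right) = -11 - \left(-2 - 6 + 36\right) = -11 - 28 = -39$)
$t^{2} = \left(-39\right)^{2} = 1521$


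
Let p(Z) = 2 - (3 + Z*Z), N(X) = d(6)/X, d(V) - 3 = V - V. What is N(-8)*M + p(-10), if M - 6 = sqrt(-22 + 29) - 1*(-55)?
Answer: -991/8 - 3*sqrt(7)/8 ≈ -124.87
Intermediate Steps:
d(V) = 3 (d(V) = 3 + (V - V) = 3 + 0 = 3)
N(X) = 3/X
p(Z) = -1 - Z**2 (p(Z) = 2 - (3 + Z**2) = 2 + (-3 - Z**2) = -1 - Z**2)
M = 61 + sqrt(7) (M = 6 + (sqrt(-22 + 29) - 1*(-55)) = 6 + (sqrt(7) + 55) = 6 + (55 + sqrt(7)) = 61 + sqrt(7) ≈ 63.646)
N(-8)*M + p(-10) = (3/(-8))*(61 + sqrt(7)) + (-1 - 1*(-10)**2) = (3*(-1/8))*(61 + sqrt(7)) + (-1 - 1*100) = -3*(61 + sqrt(7))/8 + (-1 - 100) = (-183/8 - 3*sqrt(7)/8) - 101 = -991/8 - 3*sqrt(7)/8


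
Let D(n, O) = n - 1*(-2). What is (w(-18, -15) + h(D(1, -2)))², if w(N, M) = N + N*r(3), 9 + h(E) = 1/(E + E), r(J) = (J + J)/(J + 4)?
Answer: 3150625/1764 ≈ 1786.1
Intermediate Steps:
D(n, O) = 2 + n (D(n, O) = n + 2 = 2 + n)
r(J) = 2*J/(4 + J) (r(J) = (2*J)/(4 + J) = 2*J/(4 + J))
h(E) = -9 + 1/(2*E) (h(E) = -9 + 1/(E + E) = -9 + 1/(2*E))
w(N, M) = 13*N/7 (w(N, M) = N + N*(2*3/(4 + 3)) = N + N*(2*3/7) = N + N*(2*3*(⅐)) = N + N*(6/7) = N + 6*N/7 = 13*N/7)
(w(-18, -15) + h(D(1, -2)))² = ((13/7)*(-18) + (-9 + 1/(2*(2 + 1))))² = (-234/7 + (-9 + (½)/3))² = (-234/7 + (-9 + (½)*(⅓)))² = (-234/7 + (-9 + ⅙))² = (-234/7 - 53/6)² = (-1775/42)² = 3150625/1764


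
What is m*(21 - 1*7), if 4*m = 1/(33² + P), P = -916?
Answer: 7/346 ≈ 0.020231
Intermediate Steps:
m = 1/692 (m = 1/(4*(33² - 916)) = 1/(4*(1089 - 916)) = (¼)/173 = (¼)*(1/173) = 1/692 ≈ 0.0014451)
m*(21 - 1*7) = (21 - 1*7)/692 = (21 - 7)/692 = (1/692)*14 = 7/346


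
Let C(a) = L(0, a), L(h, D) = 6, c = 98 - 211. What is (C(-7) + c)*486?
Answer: -52002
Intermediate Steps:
c = -113
C(a) = 6
(C(-7) + c)*486 = (6 - 113)*486 = -107*486 = -52002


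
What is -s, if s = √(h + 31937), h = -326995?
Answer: -I*√295058 ≈ -543.19*I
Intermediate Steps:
s = I*√295058 (s = √(-326995 + 31937) = √(-295058) = I*√295058 ≈ 543.19*I)
-s = -I*√295058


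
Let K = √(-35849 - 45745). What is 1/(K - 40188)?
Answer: -6698/269192823 - I*√9066/538385646 ≈ -2.4882e-5 - 1.7685e-7*I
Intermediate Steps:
K = 3*I*√9066 (K = √(-81594) = 3*I*√9066 ≈ 285.65*I)
1/(K - 40188) = 1/(3*I*√9066 - 40188) = 1/(-40188 + 3*I*√9066)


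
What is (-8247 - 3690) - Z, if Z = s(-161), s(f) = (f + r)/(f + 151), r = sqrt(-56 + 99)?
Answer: -119531/10 + sqrt(43)/10 ≈ -11952.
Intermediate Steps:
r = sqrt(43) ≈ 6.5574
s(f) = (f + sqrt(43))/(151 + f) (s(f) = (f + sqrt(43))/(f + 151) = (f + sqrt(43))/(151 + f))
Z = 161/10 - sqrt(43)/10 (Z = (-161 + sqrt(43))/(151 - 161) = (-161 + sqrt(43))/(-10) = -(-161 + sqrt(43))/10 = 161/10 - sqrt(43)/10 ≈ 15.444)
(-8247 - 3690) - Z = (-8247 - 3690) - (161/10 - sqrt(43)/10) = -11937 + (-161/10 + sqrt(43)/10) = -119531/10 + sqrt(43)/10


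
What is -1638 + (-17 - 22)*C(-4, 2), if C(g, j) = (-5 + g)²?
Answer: -4797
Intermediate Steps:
-1638 + (-17 - 22)*C(-4, 2) = -1638 + (-17 - 22)*(-5 - 4)² = -1638 - 39*(-9)² = -1638 - 39*81 = -1638 - 3159 = -4797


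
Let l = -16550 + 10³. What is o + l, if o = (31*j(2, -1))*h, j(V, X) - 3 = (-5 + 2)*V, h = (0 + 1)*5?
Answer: -16015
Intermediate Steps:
h = 5 (h = 1*5 = 5)
j(V, X) = 3 - 3*V (j(V, X) = 3 + (-5 + 2)*V = 3 - 3*V)
l = -15550 (l = -16550 + 1000 = -15550)
o = -465 (o = (31*(3 - 3*2))*5 = (31*(3 - 6))*5 = (31*(-3))*5 = -93*5 = -465)
o + l = -465 - 15550 = -16015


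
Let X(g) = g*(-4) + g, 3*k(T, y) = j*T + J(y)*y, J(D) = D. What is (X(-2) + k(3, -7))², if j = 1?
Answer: 4900/9 ≈ 544.44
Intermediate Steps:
k(T, y) = T/3 + y²/3 (k(T, y) = (1*T + y*y)/3 = (T + y²)/3 = T/3 + y²/3)
X(g) = -3*g (X(g) = -4*g + g = -3*g)
(X(-2) + k(3, -7))² = (-3*(-2) + ((⅓)*3 + (⅓)*(-7)²))² = (6 + (1 + (⅓)*49))² = (6 + (1 + 49/3))² = (6 + 52/3)² = (70/3)² = 4900/9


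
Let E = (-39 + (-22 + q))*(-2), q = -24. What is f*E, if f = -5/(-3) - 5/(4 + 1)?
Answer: 340/3 ≈ 113.33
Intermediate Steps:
f = 2/3 (f = -5*(-1/3) - 5/5 = 5/3 - 5*1/5 = 5/3 - 1 = 2/3 ≈ 0.66667)
E = 170 (E = (-39 + (-22 - 24))*(-2) = (-39 - 46)*(-2) = -85*(-2) = 170)
f*E = (2/3)*170 = 340/3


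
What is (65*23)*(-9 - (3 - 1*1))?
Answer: -16445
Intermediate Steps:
(65*23)*(-9 - (3 - 1*1)) = 1495*(-9 - (3 - 1)) = 1495*(-9 - 1*2) = 1495*(-9 - 2) = 1495*(-11) = -16445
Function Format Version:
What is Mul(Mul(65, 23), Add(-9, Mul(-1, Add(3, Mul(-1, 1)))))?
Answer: -16445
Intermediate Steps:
Mul(Mul(65, 23), Add(-9, Mul(-1, Add(3, Mul(-1, 1))))) = Mul(1495, Add(-9, Mul(-1, Add(3, -1)))) = Mul(1495, Add(-9, Mul(-1, 2))) = Mul(1495, Add(-9, -2)) = Mul(1495, -11) = -16445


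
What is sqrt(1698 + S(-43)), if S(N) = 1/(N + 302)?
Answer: sqrt(113903797)/259 ≈ 41.207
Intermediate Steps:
S(N) = 1/(302 + N)
sqrt(1698 + S(-43)) = sqrt(1698 + 1/(302 - 43)) = sqrt(1698 + 1/259) = sqrt(439783/259) = sqrt(113903797)/259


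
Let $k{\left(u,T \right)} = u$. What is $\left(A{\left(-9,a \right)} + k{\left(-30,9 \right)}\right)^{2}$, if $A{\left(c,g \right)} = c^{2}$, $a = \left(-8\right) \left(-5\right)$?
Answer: $2601$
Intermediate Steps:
$a = 40$
$\left(A{\left(-9,a \right)} + k{\left(-30,9 \right)}\right)^{2} = \left(\left(-9\right)^{2} - 30\right)^{2} = \left(81 - 30\right)^{2} = 51^{2} = 2601$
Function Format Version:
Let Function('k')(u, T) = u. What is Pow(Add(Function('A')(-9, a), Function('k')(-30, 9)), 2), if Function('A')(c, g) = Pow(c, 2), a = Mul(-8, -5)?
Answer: 2601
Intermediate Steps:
a = 40
Pow(Add(Function('A')(-9, a), Function('k')(-30, 9)), 2) = Pow(Add(Pow(-9, 2), -30), 2) = Pow(Add(81, -30), 2) = Pow(51, 2) = 2601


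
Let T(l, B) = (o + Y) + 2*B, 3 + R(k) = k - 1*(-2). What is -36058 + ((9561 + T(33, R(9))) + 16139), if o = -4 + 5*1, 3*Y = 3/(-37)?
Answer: -382618/37 ≈ -10341.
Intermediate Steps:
Y = -1/37 (Y = (3/(-37))/3 = (3*(-1/37))/3 = (1/3)*(-3/37) = -1/37 ≈ -0.027027)
R(k) = -1 + k (R(k) = -3 + (k - 1*(-2)) = -3 + (k + 2) = -3 + (2 + k) = -1 + k)
o = 1 (o = -4 + 5 = 1)
T(l, B) = 36/37 + 2*B (T(l, B) = (1 - 1/37) + 2*B = 36/37 + 2*B)
-36058 + ((9561 + T(33, R(9))) + 16139) = -36058 + ((9561 + (36/37 + 2*(-1 + 9))) + 16139) = -36058 + ((9561 + (36/37 + 2*8)) + 16139) = -36058 + ((9561 + (36/37 + 16)) + 16139) = -36058 + ((9561 + 628/37) + 16139) = -36058 + (354385/37 + 16139) = -36058 + 951528/37 = -382618/37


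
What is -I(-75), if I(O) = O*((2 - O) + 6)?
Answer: 6225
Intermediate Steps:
I(O) = O*(8 - O)
-I(-75) = -(-75)*(8 - 1*(-75)) = -(-75)*(8 + 75) = -(-75)*83 = -1*(-6225) = 6225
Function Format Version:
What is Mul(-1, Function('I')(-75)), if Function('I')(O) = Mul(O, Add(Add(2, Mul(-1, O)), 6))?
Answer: 6225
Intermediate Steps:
Function('I')(O) = Mul(O, Add(8, Mul(-1, O)))
Mul(-1, Function('I')(-75)) = Mul(-1, Mul(-75, Add(8, Mul(-1, -75)))) = Mul(-1, Mul(-75, Add(8, 75))) = Mul(-1, Mul(-75, 83)) = Mul(-1, -6225) = 6225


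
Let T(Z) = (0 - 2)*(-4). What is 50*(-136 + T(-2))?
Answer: -6400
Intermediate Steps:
T(Z) = 8 (T(Z) = -2*(-4) = 8)
50*(-136 + T(-2)) = 50*(-136 + 8) = 50*(-128) = -6400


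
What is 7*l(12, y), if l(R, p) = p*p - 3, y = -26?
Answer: 4711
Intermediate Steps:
l(R, p) = -3 + p² (l(R, p) = p² - 3 = -3 + p²)
7*l(12, y) = 7*(-3 + (-26)²) = 7*(-3 + 676) = 7*673 = 4711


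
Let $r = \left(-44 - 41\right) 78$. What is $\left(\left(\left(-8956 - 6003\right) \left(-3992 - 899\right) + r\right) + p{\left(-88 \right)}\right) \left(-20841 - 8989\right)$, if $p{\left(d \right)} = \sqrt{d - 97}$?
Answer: $-2182298337370 - 29830 i \sqrt{185} \approx -2.1823 \cdot 10^{12} - 4.0573 \cdot 10^{5} i$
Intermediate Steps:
$p{\left(d \right)} = \sqrt{-97 + d}$
$r = -6630$ ($r = \left(-85\right) 78 = -6630$)
$\left(\left(\left(-8956 - 6003\right) \left(-3992 - 899\right) + r\right) + p{\left(-88 \right)}\right) \left(-20841 - 8989\right) = \left(\left(\left(-8956 - 6003\right) \left(-3992 - 899\right) - 6630\right) + \sqrt{-97 - 88}\right) \left(-20841 - 8989\right) = \left(\left(\left(-14959\right) \left(-4891\right) - 6630\right) + \sqrt{-185}\right) \left(-29830\right) = \left(\left(73164469 - 6630\right) + i \sqrt{185}\right) \left(-29830\right) = \left(73157839 + i \sqrt{185}\right) \left(-29830\right) = -2182298337370 - 29830 i \sqrt{185}$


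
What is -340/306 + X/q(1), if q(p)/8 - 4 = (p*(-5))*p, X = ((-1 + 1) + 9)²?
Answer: -809/72 ≈ -11.236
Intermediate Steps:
X = 81 (X = (0 + 9)² = 9² = 81)
q(p) = 32 - 40*p² (q(p) = 32 + 8*((p*(-5))*p) = 32 + 8*((-5*p)*p) = 32 + 8*(-5*p²) = 32 - 40*p²)
-340/306 + X/q(1) = -340/306 + 81/(32 - 40*1²) = -340*1/306 + 81/(32 - 40*1) = -10/9 + 81/(32 - 40) = -10/9 + 81/(-8) = -10/9 + 81*(-⅛) = -10/9 - 81/8 = -809/72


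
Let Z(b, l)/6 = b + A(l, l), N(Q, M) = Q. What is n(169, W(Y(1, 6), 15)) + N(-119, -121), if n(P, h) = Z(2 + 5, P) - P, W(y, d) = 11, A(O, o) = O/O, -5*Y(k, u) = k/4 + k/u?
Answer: -240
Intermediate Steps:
Y(k, u) = -k/20 - k/(5*u) (Y(k, u) = -(k/4 + k/u)/5 = -k/20 - k/(5*u))
A(O, o) = 1
Z(b, l) = 6 + 6*b (Z(b, l) = 6*(b + 1) = 6*(1 + b) = 6 + 6*b)
n(P, h) = 48 - P (n(P, h) = (6 + 6*(2 + 5)) - P = (6 + 6*7) - P = (6 + 42) - P = 48 - P)
n(169, W(Y(1, 6), 15)) + N(-119, -121) = (48 - 1*169) - 119 = (48 - 169) - 119 = -121 - 119 = -240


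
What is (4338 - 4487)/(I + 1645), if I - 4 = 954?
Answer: -149/2603 ≈ -0.057242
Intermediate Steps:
I = 958 (I = 4 + 954 = 958)
(4338 - 4487)/(I + 1645) = (4338 - 4487)/(958 + 1645) = -149/2603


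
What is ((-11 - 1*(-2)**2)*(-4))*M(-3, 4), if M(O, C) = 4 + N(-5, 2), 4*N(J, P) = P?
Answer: 270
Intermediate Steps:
N(J, P) = P/4
M(O, C) = 9/2 (M(O, C) = 4 + (1/4)*2 = 4 + 1/2 = 9/2)
((-11 - 1*(-2)**2)*(-4))*M(-3, 4) = ((-11 - 1*(-2)**2)*(-4))*(9/2) = ((-11 - 1*4)*(-4))*(9/2) = ((-11 - 4)*(-4))*(9/2) = -15*(-4)*(9/2) = 60*(9/2) = 270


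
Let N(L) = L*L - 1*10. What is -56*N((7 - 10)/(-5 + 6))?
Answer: 56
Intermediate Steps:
N(L) = -10 + L² (N(L) = L² - 10 = -10 + L²)
-56*N((7 - 10)/(-5 + 6)) = -56*(-10 + ((7 - 10)/(-5 + 6))²) = -56*(-10 + (-3/1)²) = -56*(-10 + (-3*1)²) = -56*(-10 + (-3)²) = -56*(-10 + 9) = -56*(-1) = 56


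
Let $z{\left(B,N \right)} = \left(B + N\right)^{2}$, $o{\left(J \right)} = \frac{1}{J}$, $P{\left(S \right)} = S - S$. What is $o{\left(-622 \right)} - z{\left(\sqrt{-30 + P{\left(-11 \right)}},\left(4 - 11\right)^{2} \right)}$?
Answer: $- \frac{1474763}{622} - 98 i \sqrt{30} \approx -2371.0 - 536.77 i$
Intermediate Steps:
$P{\left(S \right)} = 0$
$o{\left(-622 \right)} - z{\left(\sqrt{-30 + P{\left(-11 \right)}},\left(4 - 11\right)^{2} \right)} = \frac{1}{-622} - \left(\sqrt{-30 + 0} + \left(4 - 11\right)^{2}\right)^{2} = - \frac{1}{622} - \left(\sqrt{-30} + \left(-7\right)^{2}\right)^{2} = - \frac{1}{622} - \left(i \sqrt{30} + 49\right)^{2} = - \frac{1}{622} - \left(49 + i \sqrt{30}\right)^{2}$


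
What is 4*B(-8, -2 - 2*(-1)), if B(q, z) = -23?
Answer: -92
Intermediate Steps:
4*B(-8, -2 - 2*(-1)) = 4*(-23) = -92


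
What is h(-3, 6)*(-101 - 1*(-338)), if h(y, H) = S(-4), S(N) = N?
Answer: -948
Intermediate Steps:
h(y, H) = -4
h(-3, 6)*(-101 - 1*(-338)) = -4*(-101 - 1*(-338)) = -4*(-101 + 338) = -4*237 = -948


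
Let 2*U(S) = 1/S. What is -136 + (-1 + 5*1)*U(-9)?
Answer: -1226/9 ≈ -136.22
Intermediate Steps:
U(S) = 1/(2*S)
-136 + (-1 + 5*1)*U(-9) = -136 + (-1 + 5*1)*((½)/(-9)) = -136 + (-1 + 5)*((½)*(-⅑)) = -136 + 4*(-1/18) = -136 - 2/9 = -1226/9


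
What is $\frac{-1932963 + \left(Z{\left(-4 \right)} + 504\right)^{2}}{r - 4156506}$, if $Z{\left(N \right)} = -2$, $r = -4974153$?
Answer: $\frac{40999}{222699} \approx 0.1841$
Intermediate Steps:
$\frac{-1932963 + \left(Z{\left(-4 \right)} + 504\right)^{2}}{r - 4156506} = \frac{-1932963 + \left(-2 + 504\right)^{2}}{-4974153 - 4156506} = \frac{-1932963 + 502^{2}}{-9130659} = \left(-1932963 + 252004\right) \left(- \frac{1}{9130659}\right) = \left(-1680959\right) \left(- \frac{1}{9130659}\right) = \frac{40999}{222699}$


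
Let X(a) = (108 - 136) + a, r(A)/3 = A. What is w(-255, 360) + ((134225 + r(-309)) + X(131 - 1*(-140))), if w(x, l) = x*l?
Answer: 41741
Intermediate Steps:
r(A) = 3*A
X(a) = -28 + a
w(x, l) = l*x
w(-255, 360) + ((134225 + r(-309)) + X(131 - 1*(-140))) = 360*(-255) + ((134225 + 3*(-309)) + (-28 + (131 - 1*(-140)))) = -91800 + ((134225 - 927) + (-28 + (131 + 140))) = -91800 + (133298 + (-28 + 271)) = -91800 + (133298 + 243) = -91800 + 133541 = 41741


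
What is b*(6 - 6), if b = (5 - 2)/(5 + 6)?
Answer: 0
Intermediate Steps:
b = 3/11 ≈ 0.27273
b*(6 - 6) = 3*(6 - 6)/11 = (3/11)*0 = 0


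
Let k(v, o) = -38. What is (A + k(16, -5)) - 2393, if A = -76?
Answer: -2507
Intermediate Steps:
(A + k(16, -5)) - 2393 = (-76 - 38) - 2393 = -114 - 2393 = -2507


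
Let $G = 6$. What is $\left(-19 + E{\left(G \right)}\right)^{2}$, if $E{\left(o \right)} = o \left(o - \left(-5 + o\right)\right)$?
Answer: $121$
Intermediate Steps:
$E{\left(o \right)} = 5 o$ ($E{\left(o \right)} = o 5 = 5 o$)
$\left(-19 + E{\left(G \right)}\right)^{2} = \left(-19 + 5 \cdot 6\right)^{2} = \left(-19 + 30\right)^{2} = 11^{2} = 121$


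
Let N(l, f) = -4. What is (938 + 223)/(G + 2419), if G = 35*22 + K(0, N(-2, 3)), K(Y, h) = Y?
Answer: 387/1063 ≈ 0.36406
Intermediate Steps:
G = 770 (G = 35*22 + 0 = 770 + 0 = 770)
(938 + 223)/(G + 2419) = (938 + 223)/(770 + 2419) = 1161/3189 = 1161*(1/3189) = 387/1063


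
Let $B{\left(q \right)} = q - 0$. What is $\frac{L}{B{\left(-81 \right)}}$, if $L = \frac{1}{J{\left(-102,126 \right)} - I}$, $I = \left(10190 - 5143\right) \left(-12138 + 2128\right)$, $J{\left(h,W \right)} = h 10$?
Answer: $- \frac{1}{4092075450} \approx -2.4437 \cdot 10^{-10}$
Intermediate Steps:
$B{\left(q \right)} = q$ ($B{\left(q \right)} = q + 0 = q$)
$J{\left(h,W \right)} = 10 h$
$I = -50520470$ ($I = 5047 \left(-10010\right) = -50520470$)
$L = \frac{1}{50519450}$ ($L = \frac{1}{10 \left(-102\right) - -50520470} = \frac{1}{-1020 + 50520470} = \frac{1}{50519450} \approx 1.9794 \cdot 10^{-8}$)
$\frac{L}{B{\left(-81 \right)}} = \frac{1}{50519450 \left(-81\right)} = \frac{1}{50519450} \left(- \frac{1}{81}\right) = - \frac{1}{4092075450}$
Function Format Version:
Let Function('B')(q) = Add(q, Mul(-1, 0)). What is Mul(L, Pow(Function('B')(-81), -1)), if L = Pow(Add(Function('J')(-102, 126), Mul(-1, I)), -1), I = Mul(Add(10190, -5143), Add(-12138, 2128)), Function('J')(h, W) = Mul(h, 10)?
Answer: Rational(-1, 4092075450) ≈ -2.4437e-10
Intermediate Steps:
Function('B')(q) = q (Function('B')(q) = Add(q, 0) = q)
Function('J')(h, W) = Mul(10, h)
I = -50520470 (I = Mul(5047, -10010) = -50520470)
L = Rational(1, 50519450) (L = Pow(Add(Mul(10, -102), Mul(-1, -50520470)), -1) = Pow(Add(-1020, 50520470), -1) = Pow(50519450, -1) = Rational(1, 50519450) ≈ 1.9794e-8)
Mul(L, Pow(Function('B')(-81), -1)) = Mul(Rational(1, 50519450), Pow(-81, -1)) = Mul(Rational(1, 50519450), Rational(-1, 81)) = Rational(-1, 4092075450)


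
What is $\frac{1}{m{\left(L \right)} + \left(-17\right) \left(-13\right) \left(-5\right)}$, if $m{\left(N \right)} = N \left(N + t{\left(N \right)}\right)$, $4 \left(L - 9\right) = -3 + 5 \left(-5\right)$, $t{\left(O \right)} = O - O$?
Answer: $- \frac{1}{1101} \approx -0.00090826$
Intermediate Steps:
$t{\left(O \right)} = 0$
$L = 2$ ($L = 9 + \frac{-3 + 5 \left(-5\right)}{4} = 9 + \frac{-3 - 25}{4} = 9 + \frac{1}{4} \left(-28\right) = 9 - 7 = 2$)
$m{\left(N \right)} = N^{2}$ ($m{\left(N \right)} = N \left(N + 0\right) = N N = N^{2}$)
$\frac{1}{m{\left(L \right)} + \left(-17\right) \left(-13\right) \left(-5\right)} = \frac{1}{2^{2} + \left(-17\right) \left(-13\right) \left(-5\right)} = \frac{1}{4 + 221 \left(-5\right)} = \frac{1}{4 - 1105} = \frac{1}{-1101} = - \frac{1}{1101}$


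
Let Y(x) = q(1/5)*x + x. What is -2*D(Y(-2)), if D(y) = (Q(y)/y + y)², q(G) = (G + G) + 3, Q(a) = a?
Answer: -3042/25 ≈ -121.68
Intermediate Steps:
q(G) = 3 + 2*G (q(G) = 2*G + 3 = 3 + 2*G)
Y(x) = 22*x/5 (Y(x) = (3 + 2/5)*x + x = (3 + 2*(⅕))*x + x = (3 + ⅖)*x + x = 17*x/5 + x = 22*x/5)
D(y) = (1 + y)² (D(y) = (y/y + y)² = (1 + y)²)
-2*D(Y(-2)) = -2*(1 + (22/5)*(-2))² = -2*(1 - 44/5)² = -2*(-39/5)² = -2*1521/25 = -3042/25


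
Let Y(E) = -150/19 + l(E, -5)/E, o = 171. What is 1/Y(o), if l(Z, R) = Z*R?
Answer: -19/245 ≈ -0.077551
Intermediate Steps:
l(Z, R) = R*Z
Y(E) = -245/19 (Y(E) = -150/19 + (-5*E)/E = -150*1/19 - 5 = -150/19 - 5 = -245/19)
1/Y(o) = 1/(-245/19) = -19/245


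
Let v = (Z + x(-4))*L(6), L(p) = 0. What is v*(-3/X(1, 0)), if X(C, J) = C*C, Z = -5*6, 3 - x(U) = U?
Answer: 0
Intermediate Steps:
x(U) = 3 - U
Z = -30
X(C, J) = C²
v = 0 (v = (-30 + (3 - 1*(-4)))*0 = (-30 + (3 + 4))*0 = (-30 + 7)*0 = -23*0 = 0)
v*(-3/X(1, 0)) = 0*(-3/(1²)) = 0*(-3/1) = 0*(-3*1) = 0*(-3) = 0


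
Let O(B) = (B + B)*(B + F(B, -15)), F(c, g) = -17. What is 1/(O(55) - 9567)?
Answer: -1/5387 ≈ -0.00018563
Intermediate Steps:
O(B) = 2*B*(-17 + B) (O(B) = (B + B)*(B - 17) = (2*B)*(-17 + B) = 2*B*(-17 + B))
1/(O(55) - 9567) = 1/(2*55*(-17 + 55) - 9567) = 1/(2*55*38 - 9567) = 1/(4180 - 9567) = 1/(-5387) = -1/5387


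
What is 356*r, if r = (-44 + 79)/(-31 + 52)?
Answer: 1780/3 ≈ 593.33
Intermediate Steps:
r = 5/3 (r = 35/21 = 35*(1/21) = 5/3 ≈ 1.6667)
356*r = 356*(5/3) = 1780/3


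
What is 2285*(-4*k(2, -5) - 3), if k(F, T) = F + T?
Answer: 20565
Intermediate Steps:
2285*(-4*k(2, -5) - 3) = 2285*(-4*(2 - 5) - 3) = 2285*(-4*(-3) - 3) = 2285*(12 - 3) = 2285*9 = 20565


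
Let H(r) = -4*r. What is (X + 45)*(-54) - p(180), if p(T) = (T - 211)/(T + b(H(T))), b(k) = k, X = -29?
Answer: -466591/540 ≈ -864.06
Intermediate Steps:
p(T) = -(-211 + T)/(3*T) (p(T) = (T - 211)/(T - 4*T) = (-211 + T)/((-3*T)) = (-211 + T)*(-1/(3*T)) = -(-211 + T)/(3*T))
(X + 45)*(-54) - p(180) = (-29 + 45)*(-54) - (211 - 1*180)/(3*180) = 16*(-54) - (211 - 180)/(3*180) = -864 - 31/(3*180) = -864 - 1*31/540 = -864 - 31/540 = -466591/540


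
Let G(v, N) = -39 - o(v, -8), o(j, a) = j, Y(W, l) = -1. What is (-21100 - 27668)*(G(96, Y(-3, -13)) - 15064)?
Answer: 741224832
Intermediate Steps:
G(v, N) = -39 - v
(-21100 - 27668)*(G(96, Y(-3, -13)) - 15064) = (-21100 - 27668)*((-39 - 1*96) - 15064) = -48768*((-39 - 96) - 15064) = -48768*(-135 - 15064) = -48768*(-15199) = 741224832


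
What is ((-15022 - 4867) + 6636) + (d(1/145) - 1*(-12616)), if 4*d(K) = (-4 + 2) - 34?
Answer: -646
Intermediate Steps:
d(K) = -9 (d(K) = ((-4 + 2) - 34)/4 = (-2 - 34)/4 = (¼)*(-36) = -9)
((-15022 - 4867) + 6636) + (d(1/145) - 1*(-12616)) = ((-15022 - 4867) + 6636) + (-9 - 1*(-12616)) = (-19889 + 6636) + (-9 + 12616) = -13253 + 12607 = -646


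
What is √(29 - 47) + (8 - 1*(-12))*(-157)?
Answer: -3140 + 3*I*√2 ≈ -3140.0 + 4.2426*I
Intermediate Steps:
√(29 - 47) + (8 - 1*(-12))*(-157) = √(-18) + (8 + 12)*(-157) = 3*I*√2 + 20*(-157) = 3*I*√2 - 3140 = -3140 + 3*I*√2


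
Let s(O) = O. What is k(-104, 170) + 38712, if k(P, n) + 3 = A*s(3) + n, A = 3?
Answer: 38888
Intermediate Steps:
k(P, n) = 6 + n (k(P, n) = -3 + (3*3 + n) = -3 + (9 + n) = 6 + n)
k(-104, 170) + 38712 = (6 + 170) + 38712 = 176 + 38712 = 38888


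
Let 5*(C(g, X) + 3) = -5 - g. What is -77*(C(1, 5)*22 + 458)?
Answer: -140756/5 ≈ -28151.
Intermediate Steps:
C(g, X) = -4 - g/5 (C(g, X) = -3 + (-5 - g)/5 = -3 + (-1 - g/5) = -4 - g/5)
-77*(C(1, 5)*22 + 458) = -77*((-4 - ⅕*1)*22 + 458) = -77*((-4 - ⅕)*22 + 458) = -77*(-21/5*22 + 458) = -77*(-462/5 + 458) = -77*1828/5 = -140756/5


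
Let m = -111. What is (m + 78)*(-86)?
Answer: 2838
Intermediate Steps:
(m + 78)*(-86) = (-111 + 78)*(-86) = -33*(-86) = 2838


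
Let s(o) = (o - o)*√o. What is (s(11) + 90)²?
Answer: 8100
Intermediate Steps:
s(o) = 0 (s(o) = 0*√o = 0)
(s(11) + 90)² = (0 + 90)² = 90² = 8100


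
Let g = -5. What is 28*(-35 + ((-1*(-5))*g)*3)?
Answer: -3080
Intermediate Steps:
28*(-35 + ((-1*(-5))*g)*3) = 28*(-35 + (-1*(-5)*(-5))*3) = 28*(-35 + (5*(-5))*3) = 28*(-35 - 25*3) = 28*(-35 - 75) = 28*(-110) = -3080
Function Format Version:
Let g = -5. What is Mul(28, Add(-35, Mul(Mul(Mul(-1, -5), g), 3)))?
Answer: -3080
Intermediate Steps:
Mul(28, Add(-35, Mul(Mul(Mul(-1, -5), g), 3))) = Mul(28, Add(-35, Mul(Mul(Mul(-1, -5), -5), 3))) = Mul(28, Add(-35, Mul(Mul(5, -5), 3))) = Mul(28, Add(-35, Mul(-25, 3))) = Mul(28, Add(-35, -75)) = Mul(28, -110) = -3080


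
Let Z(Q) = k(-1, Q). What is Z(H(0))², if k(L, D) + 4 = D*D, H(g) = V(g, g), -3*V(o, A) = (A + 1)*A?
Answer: 16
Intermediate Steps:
V(o, A) = -A*(1 + A)/3 (V(o, A) = -(A + 1)*A/3 = -(1 + A)*A/3 = -A*(1 + A)/3)
H(g) = -g*(1 + g)/3
k(L, D) = -4 + D² (k(L, D) = -4 + D*D = -4 + D²)
Z(Q) = -4 + Q²
Z(H(0))² = (-4 + (-⅓*0*(1 + 0))²)² = (-4 + (-⅓*0*1)²)² = (-4 + 0²)² = (-4 + 0)² = (-4)² = 16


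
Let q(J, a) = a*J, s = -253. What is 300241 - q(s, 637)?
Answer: 461402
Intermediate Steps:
q(J, a) = J*a
300241 - q(s, 637) = 300241 - (-253)*637 = 300241 - 1*(-161161) = 300241 + 161161 = 461402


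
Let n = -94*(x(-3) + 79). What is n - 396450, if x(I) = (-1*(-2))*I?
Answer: -403312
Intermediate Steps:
x(I) = 2*I
n = -6862 (n = -94*(2*(-3) + 79) = -94*(-6 + 79) = -94*73 = -6862)
n - 396450 = -6862 - 396450 = -403312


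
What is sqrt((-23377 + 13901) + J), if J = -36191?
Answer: I*sqrt(45667) ≈ 213.7*I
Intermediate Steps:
sqrt((-23377 + 13901) + J) = sqrt((-23377 + 13901) - 36191) = sqrt(-9476 - 36191) = sqrt(-45667) = I*sqrt(45667)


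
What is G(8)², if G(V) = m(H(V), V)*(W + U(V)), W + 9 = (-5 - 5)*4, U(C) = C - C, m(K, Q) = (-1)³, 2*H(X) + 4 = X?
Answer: 2401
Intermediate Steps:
H(X) = -2 + X/2
m(K, Q) = -1
U(C) = 0
W = -49 (W = -9 + (-5 - 5)*4 = -9 - 10*4 = -9 - 40 = -49)
G(V) = 49 (G(V) = -(-49 + 0) = -1*(-49) = 49)
G(8)² = 49² = 2401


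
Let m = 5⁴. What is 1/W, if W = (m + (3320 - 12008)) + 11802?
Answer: 1/3739 ≈ 0.00026745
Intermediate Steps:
m = 625
W = 3739 (W = (625 + (3320 - 12008)) + 11802 = (625 - 8688) + 11802 = -8063 + 11802 = 3739)
1/W = 1/3739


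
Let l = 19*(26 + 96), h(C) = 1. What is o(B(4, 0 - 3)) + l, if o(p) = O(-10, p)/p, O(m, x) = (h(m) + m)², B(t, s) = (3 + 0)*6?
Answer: 4645/2 ≈ 2322.5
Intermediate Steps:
B(t, s) = 18 (B(t, s) = 3*6 = 18)
l = 2318 (l = 19*122 = 2318)
O(m, x) = (1 + m)²
o(p) = 81/p (o(p) = (1 - 10)²/p = (-9)²/p = 81/p)
o(B(4, 0 - 3)) + l = 81/18 + 2318 = 81*(1/18) + 2318 = 9/2 + 2318 = 4645/2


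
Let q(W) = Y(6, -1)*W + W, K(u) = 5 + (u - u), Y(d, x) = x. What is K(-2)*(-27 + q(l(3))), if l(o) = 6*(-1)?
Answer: -135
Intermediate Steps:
l(o) = -6
K(u) = 5 (K(u) = 5 + 0 = 5)
q(W) = 0 (q(W) = -W + W = 0)
K(-2)*(-27 + q(l(3))) = 5*(-27 + 0) = 5*(-27) = -135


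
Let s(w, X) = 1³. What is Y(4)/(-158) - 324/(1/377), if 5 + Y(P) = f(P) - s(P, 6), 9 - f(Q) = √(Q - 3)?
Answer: -9649693/79 ≈ -1.2215e+5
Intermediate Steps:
s(w, X) = 1
f(Q) = 9 - √(-3 + Q) (f(Q) = 9 - √(Q - 3) = 9 - √(-3 + Q))
Y(P) = 3 - √(-3 + P) (Y(P) = -5 + ((9 - √(-3 + P)) - 1*1) = -5 + ((9 - √(-3 + P)) - 1) = -5 + (8 - √(-3 + P)) = 3 - √(-3 + P))
Y(4)/(-158) - 324/(1/377) = (3 - √(-3 + 4))/(-158) - 324/(1/377) = (3 - √1)*(-1/158) - 324/1/377 = (3 - 1*1)*(-1/158) - 324*377 = (3 - 1)*(-1/158) - 122148 = 2*(-1/158) - 122148 = -1/79 - 122148 = -9649693/79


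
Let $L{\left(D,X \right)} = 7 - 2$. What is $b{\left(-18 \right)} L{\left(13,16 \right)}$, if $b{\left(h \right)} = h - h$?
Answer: $0$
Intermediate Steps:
$L{\left(D,X \right)} = 5$ ($L{\left(D,X \right)} = 7 - 2 = 5$)
$b{\left(h \right)} = 0$
$b{\left(-18 \right)} L{\left(13,16 \right)} = 0 \cdot 5 = 0$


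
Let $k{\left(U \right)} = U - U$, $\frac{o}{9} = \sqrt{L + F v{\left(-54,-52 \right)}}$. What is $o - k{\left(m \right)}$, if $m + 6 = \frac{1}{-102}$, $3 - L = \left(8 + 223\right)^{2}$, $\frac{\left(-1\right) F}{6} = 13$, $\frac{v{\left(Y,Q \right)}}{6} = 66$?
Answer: $9 i \sqrt{84246} \approx 2612.3 i$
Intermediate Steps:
$v{\left(Y,Q \right)} = 396$ ($v{\left(Y,Q \right)} = 6 \cdot 66 = 396$)
$F = -78$ ($F = \left(-6\right) 13 = -78$)
$L = -53358$ ($L = 3 - \left(8 + 223\right)^{2} = 3 - 231^{2} = 3 - 53361 = -53358$)
$m = - \frac{613}{102}$ ($m = -6 + \frac{1}{-102} = -6 - \frac{1}{102} = - \frac{613}{102} \approx -6.0098$)
$o = 9 i \sqrt{84246}$ ($o = 9 \sqrt{-53358 - 30888} = 9 \sqrt{-84246} = 9 i \sqrt{84246} \approx 2612.3 i$)
$k{\left(U \right)} = 0$
$o - k{\left(m \right)} = 9 i \sqrt{84246} - 0 = 9 i \sqrt{84246} + 0 = 9 i \sqrt{84246}$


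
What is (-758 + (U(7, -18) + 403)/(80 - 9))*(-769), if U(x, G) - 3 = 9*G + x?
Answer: 41193023/71 ≈ 5.8018e+5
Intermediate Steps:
U(x, G) = 3 + x + 9*G (U(x, G) = 3 + (9*G + x) = 3 + (x + 9*G) = 3 + x + 9*G)
(-758 + (U(7, -18) + 403)/(80 - 9))*(-769) = (-758 + ((3 + 7 + 9*(-18)) + 403)/(80 - 9))*(-769) = (-758 + ((3 + 7 - 162) + 403)/71)*(-769) = (-758 + (-152 + 403)*(1/71))*(-769) = (-758 + 251*(1/71))*(-769) = (-758 + 251/71)*(-769) = -53567/71*(-769) = 41193023/71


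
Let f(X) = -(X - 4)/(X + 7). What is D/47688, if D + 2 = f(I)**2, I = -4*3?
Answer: 103/596100 ≈ 0.00017279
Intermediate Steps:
I = -12
f(X) = -(-4 + X)/(7 + X)
D = 206/25 (D = -2 + ((4 - 1*(-12))/(7 - 12))**2 = -2 + ((4 + 12)/(-5))**2 = -2 + (-1/5*16)**2 = -2 + (-16/5)**2 = -2 + 256/25 = 206/25 ≈ 8.2400)
D/47688 = (206/25)/47688 = (206/25)*(1/47688) = 103/596100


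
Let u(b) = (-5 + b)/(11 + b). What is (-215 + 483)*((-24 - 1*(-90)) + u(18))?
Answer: 516436/29 ≈ 17808.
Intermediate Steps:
u(b) = (-5 + b)/(11 + b)
(-215 + 483)*((-24 - 1*(-90)) + u(18)) = (-215 + 483)*((-24 - 1*(-90)) + (-5 + 18)/(11 + 18)) = 268*((-24 + 90) + 13/29) = 268*(66 + (1/29)*13) = 268*(66 + 13/29) = 268*(1927/29) = 516436/29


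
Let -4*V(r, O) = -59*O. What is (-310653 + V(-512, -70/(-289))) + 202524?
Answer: -62496497/578 ≈ -1.0813e+5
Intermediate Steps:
V(r, O) = 59*O/4 (V(r, O) = -(-59)*O/4 = 59*O/4)
(-310653 + V(-512, -70/(-289))) + 202524 = (-310653 + 59*(-70/(-289))/4) + 202524 = (-310653 + 59*(-70*(-1/289))/4) + 202524 = (-310653 + (59/4)*(70/289)) + 202524 = (-310653 + 2065/578) + 202524 = -179555369/578 + 202524 = -62496497/578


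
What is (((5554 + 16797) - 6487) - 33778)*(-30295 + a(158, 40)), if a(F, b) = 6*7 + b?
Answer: 541235682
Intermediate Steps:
a(F, b) = 42 + b
(((5554 + 16797) - 6487) - 33778)*(-30295 + a(158, 40)) = (((5554 + 16797) - 6487) - 33778)*(-30295 + (42 + 40)) = ((22351 - 6487) - 33778)*(-30295 + 82) = (15864 - 33778)*(-30213) = -17914*(-30213) = 541235682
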